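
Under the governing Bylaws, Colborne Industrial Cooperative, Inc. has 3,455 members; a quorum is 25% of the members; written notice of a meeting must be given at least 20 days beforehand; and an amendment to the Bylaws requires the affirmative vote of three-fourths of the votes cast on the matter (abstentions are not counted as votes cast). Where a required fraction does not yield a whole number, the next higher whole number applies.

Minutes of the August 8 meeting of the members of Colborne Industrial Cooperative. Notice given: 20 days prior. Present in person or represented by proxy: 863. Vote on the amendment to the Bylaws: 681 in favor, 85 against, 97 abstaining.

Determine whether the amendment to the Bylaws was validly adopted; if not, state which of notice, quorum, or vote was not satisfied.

Notice: 20 days given; 20 required. Satisfied.
Quorum: 25% of 3,455 = 863.75, rounded up to 864; 863 present. Not satisfied.
Vote: requires three-fourths of the votes cast (863 − 97 abstaining = 766); 3/4 of 766 = 574.50, rounded up to 575, so 575 needed; 681 in favor. Satisfied.

Invalid — quorum requirement not satisfied.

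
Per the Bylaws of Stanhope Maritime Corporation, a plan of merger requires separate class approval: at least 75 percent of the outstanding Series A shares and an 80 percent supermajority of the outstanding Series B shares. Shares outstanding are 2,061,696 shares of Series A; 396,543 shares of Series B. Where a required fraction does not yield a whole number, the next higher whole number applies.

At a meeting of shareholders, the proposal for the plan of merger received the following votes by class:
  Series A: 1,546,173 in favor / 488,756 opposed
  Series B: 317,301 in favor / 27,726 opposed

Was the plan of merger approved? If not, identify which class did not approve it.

Series A: 3/4 of 2061696 = 1546272; 1,546,272 required, 1,546,173 in favor — not approved.
Series B: 4/5 of 396543 = 317234.40, rounded up to 317235; 317,235 required, 317,301 in favor — approved.

Not approved — the Series A shares did not give the required vote.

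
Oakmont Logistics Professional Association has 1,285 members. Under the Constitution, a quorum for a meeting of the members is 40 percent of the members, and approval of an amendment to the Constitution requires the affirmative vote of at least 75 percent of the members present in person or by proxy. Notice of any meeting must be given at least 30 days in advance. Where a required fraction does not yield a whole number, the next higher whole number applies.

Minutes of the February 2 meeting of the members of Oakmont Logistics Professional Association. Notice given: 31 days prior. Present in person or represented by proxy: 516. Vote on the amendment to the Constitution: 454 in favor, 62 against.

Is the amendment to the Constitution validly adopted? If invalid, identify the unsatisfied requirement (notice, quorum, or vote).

Valid — all requirements satisfied.

Notice: 31 days given; 30 required. Satisfied.
Quorum: 40% of 1,285 = 514; 516 present. Satisfied.
Vote: requires three-fourths of those present (516); 3/4 of 516 = 387, so 387 needed; 454 in favor. Satisfied.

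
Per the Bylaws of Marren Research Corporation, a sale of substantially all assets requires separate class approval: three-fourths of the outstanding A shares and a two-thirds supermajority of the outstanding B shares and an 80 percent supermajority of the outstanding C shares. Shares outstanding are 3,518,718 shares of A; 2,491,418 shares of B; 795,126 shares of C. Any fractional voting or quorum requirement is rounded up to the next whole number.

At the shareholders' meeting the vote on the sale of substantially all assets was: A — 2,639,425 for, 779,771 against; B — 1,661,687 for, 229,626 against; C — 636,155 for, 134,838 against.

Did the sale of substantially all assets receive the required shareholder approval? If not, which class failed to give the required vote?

A: 3/4 of 3518718 = 2639038.50, rounded up to 2639039; 2,639,039 required, 2,639,425 in favor — approved.
B: 2/3 of 2491418 = 1660945.33, rounded up to 1660946; 1,660,946 required, 1,661,687 in favor — approved.
C: 4/5 of 795126 = 636100.80, rounded up to 636101; 636,101 required, 636,155 in favor — approved.

Approved — every class gave the required vote.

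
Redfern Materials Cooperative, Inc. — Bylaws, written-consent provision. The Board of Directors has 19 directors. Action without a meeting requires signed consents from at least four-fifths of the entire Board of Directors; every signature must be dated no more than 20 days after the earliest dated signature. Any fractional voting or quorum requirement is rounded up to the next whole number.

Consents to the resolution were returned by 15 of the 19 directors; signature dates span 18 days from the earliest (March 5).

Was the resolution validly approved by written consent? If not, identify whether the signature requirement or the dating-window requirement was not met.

Not effective — insufficient signatures.

Signatures required: at least four-fifths of 19 — 4/5 of 19 = 15.20, rounded up to 16, so 16 needed; 15 signed. Insufficient.
Dating window: the latest signature is 18 days after the earliest; the limit is 20 days. Within the window.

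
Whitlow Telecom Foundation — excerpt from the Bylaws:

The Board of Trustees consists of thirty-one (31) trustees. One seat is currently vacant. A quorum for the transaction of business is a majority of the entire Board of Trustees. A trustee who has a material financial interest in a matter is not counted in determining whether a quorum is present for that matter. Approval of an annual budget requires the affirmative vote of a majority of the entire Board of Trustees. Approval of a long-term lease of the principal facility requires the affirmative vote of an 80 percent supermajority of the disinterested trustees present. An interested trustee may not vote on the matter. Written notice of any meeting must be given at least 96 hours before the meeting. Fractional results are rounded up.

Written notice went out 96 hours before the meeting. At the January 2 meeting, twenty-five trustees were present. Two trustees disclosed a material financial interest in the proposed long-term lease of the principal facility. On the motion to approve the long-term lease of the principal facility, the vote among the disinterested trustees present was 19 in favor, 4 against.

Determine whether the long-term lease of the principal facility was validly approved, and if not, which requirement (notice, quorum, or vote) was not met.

Valid — all requirements satisfied.

Notice: 96 hours given; 96 required (96 ≥ 96). Satisfied.
Quorum: 25 present, but the 2 interested trustees do not count, leaving 23. Quorum is 16. Satisfied.
Vote: the long-term lease of the principal facility requires four-fifths of the disinterested trustees present (25 − 2 = 23). 4/5 of 23 = 18.40, rounded up to 19, so 19 affirmative votes are needed; 19 voted in favor. Satisfied.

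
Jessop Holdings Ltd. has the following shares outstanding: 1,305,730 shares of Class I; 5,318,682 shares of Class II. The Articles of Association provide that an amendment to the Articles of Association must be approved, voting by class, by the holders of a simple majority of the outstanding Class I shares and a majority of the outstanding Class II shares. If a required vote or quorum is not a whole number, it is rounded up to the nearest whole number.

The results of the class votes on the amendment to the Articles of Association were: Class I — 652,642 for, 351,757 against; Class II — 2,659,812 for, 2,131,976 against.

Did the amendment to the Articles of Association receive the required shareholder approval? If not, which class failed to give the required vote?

Not approved — the Class I shares did not give the required vote.

Class I: a majority of 1305730 is 652866; 652,866 required, 652,642 in favor — not approved.
Class II: a majority of 5318682 is 2659342; 2,659,342 required, 2,659,812 in favor — approved.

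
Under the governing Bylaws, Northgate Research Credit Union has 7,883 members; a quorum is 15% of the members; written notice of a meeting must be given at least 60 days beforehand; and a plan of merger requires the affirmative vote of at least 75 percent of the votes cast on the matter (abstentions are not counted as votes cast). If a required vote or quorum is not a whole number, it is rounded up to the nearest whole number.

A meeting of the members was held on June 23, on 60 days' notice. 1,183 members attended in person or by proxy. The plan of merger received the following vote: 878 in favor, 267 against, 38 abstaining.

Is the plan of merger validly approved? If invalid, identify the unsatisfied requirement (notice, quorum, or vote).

Valid — all requirements satisfied.

Notice: 60 days given; 60 required. Satisfied.
Quorum: 15% of 7,883 = 1,182.45, rounded up to 1,183; 1,183 present. Satisfied.
Vote: requires three-fourths of the votes cast (1,183 − 38 abstaining = 1,145); 3/4 of 1145 = 858.75, rounded up to 859, so 859 needed; 878 in favor. Satisfied.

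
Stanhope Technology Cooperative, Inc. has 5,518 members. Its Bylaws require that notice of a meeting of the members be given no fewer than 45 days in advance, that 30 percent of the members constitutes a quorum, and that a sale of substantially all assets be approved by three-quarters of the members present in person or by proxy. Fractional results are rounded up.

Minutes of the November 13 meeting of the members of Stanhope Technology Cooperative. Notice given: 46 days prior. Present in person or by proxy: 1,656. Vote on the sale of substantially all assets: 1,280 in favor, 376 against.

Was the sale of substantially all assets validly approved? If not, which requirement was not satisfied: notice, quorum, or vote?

Valid — all requirements satisfied.

Notice: 46 days given; 45 required. Satisfied.
Quorum: 30% of 5,518 = 1,655.40, rounded up to 1,656; 1,656 present. Satisfied.
Vote: requires three-fourths of those present (1,656); 3/4 of 1656 = 1242, so 1,242 needed; 1,280 in favor. Satisfied.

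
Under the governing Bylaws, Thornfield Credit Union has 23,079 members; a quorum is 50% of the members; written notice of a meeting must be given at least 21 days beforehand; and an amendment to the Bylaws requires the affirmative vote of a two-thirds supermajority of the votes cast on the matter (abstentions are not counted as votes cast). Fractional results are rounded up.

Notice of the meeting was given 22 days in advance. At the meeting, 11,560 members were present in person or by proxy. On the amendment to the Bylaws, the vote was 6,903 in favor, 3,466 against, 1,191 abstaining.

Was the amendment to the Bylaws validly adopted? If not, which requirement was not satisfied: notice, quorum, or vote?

Notice: 22 days given; 21 required. Satisfied.
Quorum: 50% of 23,079 = 11,539.50, rounded up to 11,540; 11,560 present. Satisfied.
Vote: requires two-thirds of the votes cast (11,560 − 1,191 abstaining = 10,369); 2/3 of 10369 = 6912.67, rounded up to 6913, so 6,913 needed; 6,903 in favor. Not satisfied.

Invalid — vote requirement not satisfied.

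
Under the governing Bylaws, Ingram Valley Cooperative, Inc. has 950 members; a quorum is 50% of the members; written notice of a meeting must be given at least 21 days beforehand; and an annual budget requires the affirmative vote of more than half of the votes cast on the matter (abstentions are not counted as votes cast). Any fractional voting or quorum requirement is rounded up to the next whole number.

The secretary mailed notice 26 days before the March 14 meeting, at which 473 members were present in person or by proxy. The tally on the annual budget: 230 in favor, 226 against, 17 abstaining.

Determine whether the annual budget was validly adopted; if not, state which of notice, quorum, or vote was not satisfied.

Invalid — quorum requirement not satisfied.

Notice: 26 days given; 21 required. Satisfied.
Quorum: 50% of 950 = 475; 473 present. Not satisfied.
Vote: requires a majority of the votes cast (473 − 17 abstaining = 456); a majority of 456 is 229, so 229 needed; 230 in favor. Satisfied.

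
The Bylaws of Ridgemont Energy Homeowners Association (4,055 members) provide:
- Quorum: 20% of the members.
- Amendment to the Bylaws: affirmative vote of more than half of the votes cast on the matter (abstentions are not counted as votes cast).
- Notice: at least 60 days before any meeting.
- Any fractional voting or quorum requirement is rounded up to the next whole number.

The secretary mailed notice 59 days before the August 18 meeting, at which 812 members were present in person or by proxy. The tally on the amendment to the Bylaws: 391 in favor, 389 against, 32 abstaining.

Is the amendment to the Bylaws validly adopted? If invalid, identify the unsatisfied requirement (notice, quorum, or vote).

Notice: 59 days given; 60 required. Not satisfied.
Quorum: 20% of 4,055 = 811; 812 present. Satisfied.
Vote: requires a majority of the votes cast (812 − 32 abstaining = 780); a majority of 780 is 391, so 391 needed; 391 in favor. Satisfied.

Invalid — notice requirement not satisfied.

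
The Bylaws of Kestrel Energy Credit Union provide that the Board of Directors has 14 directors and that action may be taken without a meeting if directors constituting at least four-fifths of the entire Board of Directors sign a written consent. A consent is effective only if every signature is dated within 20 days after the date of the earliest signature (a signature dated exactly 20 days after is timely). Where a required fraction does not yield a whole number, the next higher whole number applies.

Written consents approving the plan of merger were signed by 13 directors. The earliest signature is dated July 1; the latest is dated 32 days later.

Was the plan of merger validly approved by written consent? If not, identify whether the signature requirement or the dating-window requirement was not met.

Not effective — dating-window requirement not satisfied.

Signatures required: at least four-fifths of 14 — 4/5 of 14 = 11.20, rounded up to 12, so 12 needed; 13 signed. Sufficient.
Dating window: the latest signature is 32 days after the earliest; the limit is 20 days. Outside the window.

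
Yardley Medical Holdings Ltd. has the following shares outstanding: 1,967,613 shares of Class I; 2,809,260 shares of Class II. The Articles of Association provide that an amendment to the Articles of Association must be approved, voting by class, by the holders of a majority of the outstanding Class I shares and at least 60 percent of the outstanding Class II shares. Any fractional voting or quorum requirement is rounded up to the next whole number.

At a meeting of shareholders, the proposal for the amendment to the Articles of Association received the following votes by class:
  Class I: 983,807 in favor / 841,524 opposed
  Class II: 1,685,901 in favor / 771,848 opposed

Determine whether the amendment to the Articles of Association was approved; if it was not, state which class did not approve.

Approved — every class gave the required vote.

Class I: a majority of 1967613 is 983807; 983,807 required, 983,807 in favor — approved.
Class II: 3/5 of 2809260 = 1685556; 1,685,556 required, 1,685,901 in favor — approved.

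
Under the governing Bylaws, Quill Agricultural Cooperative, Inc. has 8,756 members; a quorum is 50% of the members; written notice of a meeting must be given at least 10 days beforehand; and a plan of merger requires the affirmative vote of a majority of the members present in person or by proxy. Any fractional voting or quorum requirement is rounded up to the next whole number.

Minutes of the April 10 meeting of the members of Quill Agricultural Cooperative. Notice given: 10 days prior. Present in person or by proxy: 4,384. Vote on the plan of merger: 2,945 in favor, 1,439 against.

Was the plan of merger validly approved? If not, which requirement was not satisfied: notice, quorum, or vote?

Valid — all requirements satisfied.

Notice: 10 days given; 10 required. Satisfied.
Quorum: 50% of 8,756 = 4,378; 4,384 present. Satisfied.
Vote: requires a majority of those present (4,384); a majority of 4384 is 2193, so 2,193 needed; 2,945 in favor. Satisfied.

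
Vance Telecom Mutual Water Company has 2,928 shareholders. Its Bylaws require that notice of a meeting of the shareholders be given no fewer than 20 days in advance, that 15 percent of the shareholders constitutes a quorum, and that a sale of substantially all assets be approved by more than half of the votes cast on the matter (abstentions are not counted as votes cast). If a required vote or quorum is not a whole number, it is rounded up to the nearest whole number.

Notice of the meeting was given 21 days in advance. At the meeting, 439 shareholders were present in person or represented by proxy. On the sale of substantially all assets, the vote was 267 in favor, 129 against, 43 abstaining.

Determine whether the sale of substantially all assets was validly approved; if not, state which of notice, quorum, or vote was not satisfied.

Invalid — quorum requirement not satisfied.

Notice: 21 days given; 20 required. Satisfied.
Quorum: 15% of 2,928 = 439.20, rounded up to 440; 439 present. Not satisfied.
Vote: requires a majority of the votes cast (439 − 43 abstaining = 396); a majority of 396 is 199, so 199 needed; 267 in favor. Satisfied.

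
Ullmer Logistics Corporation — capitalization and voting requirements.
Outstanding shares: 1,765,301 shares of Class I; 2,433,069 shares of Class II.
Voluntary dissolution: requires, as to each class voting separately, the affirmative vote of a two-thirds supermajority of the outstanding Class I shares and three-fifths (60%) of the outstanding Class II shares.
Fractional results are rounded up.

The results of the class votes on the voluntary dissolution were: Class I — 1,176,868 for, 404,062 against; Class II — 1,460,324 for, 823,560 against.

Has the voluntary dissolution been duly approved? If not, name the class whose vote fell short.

Approved — every class gave the required vote.

Class I: 2/3 of 1765301 = 1176867.33, rounded up to 1176868; 1,176,868 required, 1,176,868 in favor — approved.
Class II: 3/5 of 2433069 = 1459841.40, rounded up to 1459842; 1,459,842 required, 1,460,324 in favor — approved.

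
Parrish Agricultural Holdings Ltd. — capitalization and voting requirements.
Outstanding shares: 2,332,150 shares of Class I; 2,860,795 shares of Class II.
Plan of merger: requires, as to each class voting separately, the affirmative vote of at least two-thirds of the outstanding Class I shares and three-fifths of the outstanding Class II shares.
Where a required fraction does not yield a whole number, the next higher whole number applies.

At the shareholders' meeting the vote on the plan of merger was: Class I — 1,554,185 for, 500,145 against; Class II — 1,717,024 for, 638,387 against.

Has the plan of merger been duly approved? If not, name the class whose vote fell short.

Class I: 2/3 of 2332150 = 1554766.67, rounded up to 1554767; 1,554,767 required, 1,554,185 in favor — not approved.
Class II: 3/5 of 2860795 = 1716477; 1,716,477 required, 1,717,024 in favor — approved.

Not approved — the Class I shares did not give the required vote.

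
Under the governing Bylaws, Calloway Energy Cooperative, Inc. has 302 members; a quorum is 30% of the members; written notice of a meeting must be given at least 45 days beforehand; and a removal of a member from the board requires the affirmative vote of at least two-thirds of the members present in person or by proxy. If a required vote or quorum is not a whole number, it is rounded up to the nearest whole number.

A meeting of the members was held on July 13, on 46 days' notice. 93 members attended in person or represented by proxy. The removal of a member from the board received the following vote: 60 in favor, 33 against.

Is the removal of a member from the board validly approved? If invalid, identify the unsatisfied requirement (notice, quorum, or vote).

Notice: 46 days given; 45 required. Satisfied.
Quorum: 30% of 302 = 90.60, rounded up to 91; 93 present. Satisfied.
Vote: requires two-thirds of those present (93); 2/3 of 93 = 62, so 62 needed; 60 in favor. Not satisfied.

Invalid — vote requirement not satisfied.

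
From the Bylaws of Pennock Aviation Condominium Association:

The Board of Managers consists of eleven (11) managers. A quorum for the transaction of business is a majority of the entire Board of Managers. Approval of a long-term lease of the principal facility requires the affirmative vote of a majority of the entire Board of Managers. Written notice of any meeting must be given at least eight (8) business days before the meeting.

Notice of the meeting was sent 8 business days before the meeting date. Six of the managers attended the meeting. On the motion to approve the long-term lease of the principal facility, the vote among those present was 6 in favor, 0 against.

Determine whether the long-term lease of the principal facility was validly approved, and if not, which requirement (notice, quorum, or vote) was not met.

Notice: 8 business days given; 8 required (8 ≥ 8). Satisfied.
Quorum: 6 present; quorum is 6. Satisfied.
Vote: the long-term lease of the principal facility requires a majority of the entire Board of Managers (11). A majority of 11 is 6, so 6 affirmative votes are needed; 6 voted in favor. Satisfied.

Valid — all requirements satisfied.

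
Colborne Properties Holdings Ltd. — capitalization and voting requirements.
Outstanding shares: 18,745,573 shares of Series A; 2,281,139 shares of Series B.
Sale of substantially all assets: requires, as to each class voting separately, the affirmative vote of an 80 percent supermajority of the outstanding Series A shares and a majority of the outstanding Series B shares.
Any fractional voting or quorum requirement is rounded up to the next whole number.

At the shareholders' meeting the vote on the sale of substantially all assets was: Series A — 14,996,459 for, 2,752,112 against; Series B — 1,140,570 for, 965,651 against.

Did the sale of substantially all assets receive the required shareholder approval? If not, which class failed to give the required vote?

Approved — every class gave the required vote.

Series A: 4/5 of 18745573 = 14996458.40, rounded up to 14996459; 14,996,459 required, 14,996,459 in favor — approved.
Series B: a majority of 2281139 is 1140570; 1,140,570 required, 1,140,570 in favor — approved.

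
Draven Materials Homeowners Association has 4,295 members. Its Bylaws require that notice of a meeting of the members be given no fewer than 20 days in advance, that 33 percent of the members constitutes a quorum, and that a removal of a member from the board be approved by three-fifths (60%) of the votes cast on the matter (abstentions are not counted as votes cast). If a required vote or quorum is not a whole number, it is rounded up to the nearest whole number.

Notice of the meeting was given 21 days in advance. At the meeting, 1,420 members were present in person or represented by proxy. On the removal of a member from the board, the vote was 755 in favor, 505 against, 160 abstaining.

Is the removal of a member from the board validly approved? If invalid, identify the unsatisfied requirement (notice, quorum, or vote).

Invalid — vote requirement not satisfied.

Notice: 21 days given; 20 required. Satisfied.
Quorum: 33% of 4,295 = 1,417.35, rounded up to 1,418; 1,420 present. Satisfied.
Vote: requires three-fifths of the votes cast (1,420 − 160 abstaining = 1,260); 3/5 of 1260 = 756, so 756 needed; 755 in favor. Not satisfied.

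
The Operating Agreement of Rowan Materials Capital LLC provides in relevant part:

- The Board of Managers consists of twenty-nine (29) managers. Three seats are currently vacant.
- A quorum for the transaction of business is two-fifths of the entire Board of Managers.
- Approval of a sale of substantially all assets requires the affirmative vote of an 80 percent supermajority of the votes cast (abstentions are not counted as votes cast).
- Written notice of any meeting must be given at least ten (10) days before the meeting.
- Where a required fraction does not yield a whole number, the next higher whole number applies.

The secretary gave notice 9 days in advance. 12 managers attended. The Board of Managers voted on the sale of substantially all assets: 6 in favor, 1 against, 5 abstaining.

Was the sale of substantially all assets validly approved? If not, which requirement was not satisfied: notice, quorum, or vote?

Notice: 9 days given; 10 required (9 < 10). Not satisfied.
Quorum: 12 present; quorum is 12. Satisfied.
Vote: the sale of substantially all assets requires four-fifths of the votes cast (12 present − 5 abstaining = 7). 4/5 of 7 = 5.60, rounded up to 6, so 6 affirmative votes are needed; 6 voted in favor. Satisfied.

Invalid — notice requirement not satisfied.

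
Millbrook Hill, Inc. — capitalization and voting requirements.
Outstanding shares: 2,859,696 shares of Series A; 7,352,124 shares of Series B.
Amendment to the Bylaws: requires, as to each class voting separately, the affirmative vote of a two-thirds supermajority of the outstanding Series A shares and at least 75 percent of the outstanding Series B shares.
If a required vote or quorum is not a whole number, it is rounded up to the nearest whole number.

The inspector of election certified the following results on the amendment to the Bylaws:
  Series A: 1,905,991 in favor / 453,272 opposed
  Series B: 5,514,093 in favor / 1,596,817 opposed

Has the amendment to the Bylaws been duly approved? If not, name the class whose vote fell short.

Not approved — the Series A shares did not give the required vote.

Series A: 2/3 of 2859696 = 1906464; 1,906,464 required, 1,905,991 in favor — not approved.
Series B: 3/4 of 7352124 = 5514093; 5,514,093 required, 5,514,093 in favor — approved.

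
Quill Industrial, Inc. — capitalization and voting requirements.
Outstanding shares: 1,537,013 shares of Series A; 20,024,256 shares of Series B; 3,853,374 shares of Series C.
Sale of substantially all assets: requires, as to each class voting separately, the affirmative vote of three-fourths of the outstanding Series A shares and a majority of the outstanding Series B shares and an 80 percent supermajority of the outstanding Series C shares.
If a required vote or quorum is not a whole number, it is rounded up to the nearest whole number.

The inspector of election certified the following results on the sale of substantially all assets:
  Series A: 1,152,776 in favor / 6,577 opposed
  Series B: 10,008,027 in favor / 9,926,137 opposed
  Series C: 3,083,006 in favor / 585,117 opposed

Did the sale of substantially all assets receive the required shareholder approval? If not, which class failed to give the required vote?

Series A: 3/4 of 1537013 = 1152759.75, rounded up to 1152760; 1,152,760 required, 1,152,776 in favor — approved.
Series B: a majority of 20024256 is 10012129; 10,012,129 required, 10,008,027 in favor — not approved.
Series C: 4/5 of 3853374 = 3082699.20, rounded up to 3082700; 3,082,700 required, 3,083,006 in favor — approved.

Not approved — the Series B shares did not give the required vote.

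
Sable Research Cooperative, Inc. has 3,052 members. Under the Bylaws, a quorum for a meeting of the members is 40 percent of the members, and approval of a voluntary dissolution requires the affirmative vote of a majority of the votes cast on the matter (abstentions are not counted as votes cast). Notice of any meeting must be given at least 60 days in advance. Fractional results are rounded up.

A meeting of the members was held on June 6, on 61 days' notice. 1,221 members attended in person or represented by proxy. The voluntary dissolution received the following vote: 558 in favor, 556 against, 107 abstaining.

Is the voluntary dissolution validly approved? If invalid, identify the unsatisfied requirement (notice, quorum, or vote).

Valid — all requirements satisfied.

Notice: 61 days given; 60 required. Satisfied.
Quorum: 40% of 3,052 = 1,220.80, rounded up to 1,221; 1,221 present. Satisfied.
Vote: requires a majority of the votes cast (1,221 − 107 abstaining = 1,114); a majority of 1114 is 558, so 558 needed; 558 in favor. Satisfied.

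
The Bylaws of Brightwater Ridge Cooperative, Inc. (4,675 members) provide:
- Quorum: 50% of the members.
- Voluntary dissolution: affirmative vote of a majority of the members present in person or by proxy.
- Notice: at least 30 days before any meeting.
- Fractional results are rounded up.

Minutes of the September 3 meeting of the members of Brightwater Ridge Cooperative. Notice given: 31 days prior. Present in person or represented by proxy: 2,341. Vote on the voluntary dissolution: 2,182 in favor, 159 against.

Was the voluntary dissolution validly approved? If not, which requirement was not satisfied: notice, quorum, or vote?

Valid — all requirements satisfied.

Notice: 31 days given; 30 required. Satisfied.
Quorum: 50% of 4,675 = 2,337.50, rounded up to 2,338; 2,341 present. Satisfied.
Vote: requires a majority of those present (2,341); a majority of 2341 is 1171, so 1,171 needed; 2,182 in favor. Satisfied.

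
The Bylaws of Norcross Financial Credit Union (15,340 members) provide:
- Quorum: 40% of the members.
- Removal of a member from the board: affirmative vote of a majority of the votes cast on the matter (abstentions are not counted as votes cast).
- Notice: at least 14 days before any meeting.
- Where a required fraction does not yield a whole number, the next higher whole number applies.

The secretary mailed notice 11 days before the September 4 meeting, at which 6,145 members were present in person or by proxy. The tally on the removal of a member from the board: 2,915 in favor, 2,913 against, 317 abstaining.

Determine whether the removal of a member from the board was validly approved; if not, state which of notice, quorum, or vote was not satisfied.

Invalid — notice requirement not satisfied.

Notice: 11 days given; 14 required. Not satisfied.
Quorum: 40% of 15,340 = 6,136; 6,145 present. Satisfied.
Vote: requires a majority of the votes cast (6,145 − 317 abstaining = 5,828); a majority of 5828 is 2915, so 2,915 needed; 2,915 in favor. Satisfied.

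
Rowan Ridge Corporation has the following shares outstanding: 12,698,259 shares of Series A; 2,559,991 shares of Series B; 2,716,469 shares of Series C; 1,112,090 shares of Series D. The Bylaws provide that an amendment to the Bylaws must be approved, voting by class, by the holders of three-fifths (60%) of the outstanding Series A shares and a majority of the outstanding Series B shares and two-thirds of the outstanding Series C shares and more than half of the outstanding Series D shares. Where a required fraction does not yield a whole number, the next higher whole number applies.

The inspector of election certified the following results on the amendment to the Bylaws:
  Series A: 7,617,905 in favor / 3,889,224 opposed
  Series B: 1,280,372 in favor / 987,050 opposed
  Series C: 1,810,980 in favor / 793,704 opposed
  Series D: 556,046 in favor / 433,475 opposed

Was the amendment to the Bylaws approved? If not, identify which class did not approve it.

Not approved — the Series A shares did not give the required vote.

Series A: 3/5 of 12698259 = 7618955.40, rounded up to 7618956; 7,618,956 required, 7,617,905 in favor — not approved.
Series B: a majority of 2559991 is 1279996; 1,279,996 required, 1,280,372 in favor — approved.
Series C: 2/3 of 2716469 = 1810979.33, rounded up to 1810980; 1,810,980 required, 1,810,980 in favor — approved.
Series D: a majority of 1112090 is 556046; 556,046 required, 556,046 in favor — approved.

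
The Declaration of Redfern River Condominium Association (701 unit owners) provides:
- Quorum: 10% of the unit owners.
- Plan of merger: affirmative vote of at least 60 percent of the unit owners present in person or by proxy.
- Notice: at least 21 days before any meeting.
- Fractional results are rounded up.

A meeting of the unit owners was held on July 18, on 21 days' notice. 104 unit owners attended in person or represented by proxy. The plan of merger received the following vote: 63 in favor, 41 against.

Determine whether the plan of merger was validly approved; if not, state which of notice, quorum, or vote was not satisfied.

Valid — all requirements satisfied.

Notice: 21 days given; 21 required. Satisfied.
Quorum: 10% of 701 = 70.10, rounded up to 71; 104 present. Satisfied.
Vote: requires three-fifths of those present (104); 3/5 of 104 = 62.40, rounded up to 63, so 63 needed; 63 in favor. Satisfied.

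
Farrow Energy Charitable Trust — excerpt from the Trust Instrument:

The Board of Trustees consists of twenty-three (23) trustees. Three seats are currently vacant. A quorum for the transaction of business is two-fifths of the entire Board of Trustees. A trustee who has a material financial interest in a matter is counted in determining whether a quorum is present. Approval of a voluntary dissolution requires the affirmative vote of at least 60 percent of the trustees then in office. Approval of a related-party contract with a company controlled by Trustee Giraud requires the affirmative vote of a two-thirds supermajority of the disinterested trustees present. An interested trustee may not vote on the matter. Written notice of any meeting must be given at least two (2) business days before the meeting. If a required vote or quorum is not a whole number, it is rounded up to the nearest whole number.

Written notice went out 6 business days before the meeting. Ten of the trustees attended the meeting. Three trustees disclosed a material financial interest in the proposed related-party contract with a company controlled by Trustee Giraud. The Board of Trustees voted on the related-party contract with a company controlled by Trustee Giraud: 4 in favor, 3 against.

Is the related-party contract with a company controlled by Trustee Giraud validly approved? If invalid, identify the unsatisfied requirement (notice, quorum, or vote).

Notice: 6 business days given; 2 required (6 ≥ 2). Satisfied.
Quorum: 10 present (interested trustees count toward quorum); quorum is 10. Satisfied.
Vote: the related-party contract with a company controlled by Trustee Giraud requires two-thirds of the disinterested trustees present (10 − 3 = 7). 2/3 of 7 = 4.67, rounded up to 5, so 5 affirmative votes are needed; 4 voted in favor. Not satisfied.

Invalid — vote requirement not satisfied.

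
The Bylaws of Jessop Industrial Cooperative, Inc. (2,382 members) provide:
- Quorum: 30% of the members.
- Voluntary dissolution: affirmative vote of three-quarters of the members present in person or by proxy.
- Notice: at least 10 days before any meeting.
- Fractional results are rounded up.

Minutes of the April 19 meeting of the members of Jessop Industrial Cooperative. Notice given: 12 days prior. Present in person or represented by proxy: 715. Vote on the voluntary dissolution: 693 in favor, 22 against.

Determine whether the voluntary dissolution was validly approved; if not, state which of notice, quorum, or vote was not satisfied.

Notice: 12 days given; 10 required. Satisfied.
Quorum: 30% of 2,382 = 714.60, rounded up to 715; 715 present. Satisfied.
Vote: requires three-fourths of those present (715); 3/4 of 715 = 536.25, rounded up to 537, so 537 needed; 693 in favor. Satisfied.

Valid — all requirements satisfied.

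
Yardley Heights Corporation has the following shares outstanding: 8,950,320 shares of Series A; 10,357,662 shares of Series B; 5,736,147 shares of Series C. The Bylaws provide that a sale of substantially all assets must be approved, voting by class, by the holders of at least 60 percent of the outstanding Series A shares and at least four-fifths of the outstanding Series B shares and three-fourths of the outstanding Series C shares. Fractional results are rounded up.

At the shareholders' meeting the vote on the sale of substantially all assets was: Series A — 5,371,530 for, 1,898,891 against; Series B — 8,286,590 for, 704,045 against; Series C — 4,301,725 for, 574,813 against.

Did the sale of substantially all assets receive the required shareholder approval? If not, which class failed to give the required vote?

Not approved — the Series C shares did not give the required vote.

Series A: 3/5 of 8950320 = 5370192; 5,370,192 required, 5,371,530 in favor — approved.
Series B: 4/5 of 10357662 = 8286129.60, rounded up to 8286130; 8,286,130 required, 8,286,590 in favor — approved.
Series C: 3/4 of 5736147 = 4302110.25, rounded up to 4302111; 4,302,111 required, 4,301,725 in favor — not approved.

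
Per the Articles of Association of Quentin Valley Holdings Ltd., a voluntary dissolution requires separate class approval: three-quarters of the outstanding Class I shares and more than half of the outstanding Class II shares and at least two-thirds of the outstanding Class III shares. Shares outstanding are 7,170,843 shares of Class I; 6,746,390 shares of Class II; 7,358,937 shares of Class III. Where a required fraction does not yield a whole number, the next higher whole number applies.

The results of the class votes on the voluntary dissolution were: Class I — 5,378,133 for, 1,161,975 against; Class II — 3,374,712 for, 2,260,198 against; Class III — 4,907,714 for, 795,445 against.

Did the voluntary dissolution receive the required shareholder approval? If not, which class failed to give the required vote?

Approved — every class gave the required vote.

Class I: 3/4 of 7170843 = 5378132.25, rounded up to 5378133; 5,378,133 required, 5,378,133 in favor — approved.
Class II: a majority of 6746390 is 3373196; 3,373,196 required, 3,374,712 in favor — approved.
Class III: 2/3 of 7358937 = 4905958; 4,905,958 required, 4,907,714 in favor — approved.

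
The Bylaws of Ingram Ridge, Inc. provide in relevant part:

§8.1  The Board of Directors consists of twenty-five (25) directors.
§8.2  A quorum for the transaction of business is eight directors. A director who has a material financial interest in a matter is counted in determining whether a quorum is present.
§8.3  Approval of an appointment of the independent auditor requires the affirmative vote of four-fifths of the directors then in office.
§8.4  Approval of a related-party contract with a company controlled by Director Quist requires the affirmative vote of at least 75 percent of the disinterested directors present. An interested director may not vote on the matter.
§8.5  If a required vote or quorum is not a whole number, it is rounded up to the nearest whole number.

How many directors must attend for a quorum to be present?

The quorum is fixed at 8.

8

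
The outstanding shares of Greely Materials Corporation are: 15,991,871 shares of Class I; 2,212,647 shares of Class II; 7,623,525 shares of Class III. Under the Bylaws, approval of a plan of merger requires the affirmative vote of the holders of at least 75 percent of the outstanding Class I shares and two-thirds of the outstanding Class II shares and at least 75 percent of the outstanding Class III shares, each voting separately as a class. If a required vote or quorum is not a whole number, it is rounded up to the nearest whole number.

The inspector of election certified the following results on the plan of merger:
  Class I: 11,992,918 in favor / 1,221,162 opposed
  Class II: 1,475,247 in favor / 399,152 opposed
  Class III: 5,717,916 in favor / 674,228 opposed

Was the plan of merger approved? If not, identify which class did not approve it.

Class I: 3/4 of 15991871 = 11993903.25, rounded up to 11993904; 11,993,904 required, 11,992,918 in favor — not approved.
Class II: 2/3 of 2212647 = 1475098; 1,475,098 required, 1,475,247 in favor — approved.
Class III: 3/4 of 7623525 = 5717643.75, rounded up to 5717644; 5,717,644 required, 5,717,916 in favor — approved.

Not approved — the Class I shares did not give the required vote.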